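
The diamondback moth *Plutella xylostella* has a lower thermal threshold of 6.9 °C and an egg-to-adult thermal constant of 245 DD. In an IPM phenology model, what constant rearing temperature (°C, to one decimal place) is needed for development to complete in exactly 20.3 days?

19.0 °C

Required daily accumulation = 245 / 20.3 = 12.069 DD/day.
T = T_base + 12.069 = 6.9 + 12.069 = 18.969 ≈ 19.0 °C.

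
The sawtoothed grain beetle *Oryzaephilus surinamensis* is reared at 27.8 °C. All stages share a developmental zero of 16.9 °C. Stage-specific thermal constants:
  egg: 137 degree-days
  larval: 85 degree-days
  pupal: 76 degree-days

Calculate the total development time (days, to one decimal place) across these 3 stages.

Daily accumulation at 27.8 °C = 27.8 − 16.9 = 10.9 DD/day.
Total K = 137 + 85 + 76 = 298 DD.
Total duration = 298 / 10.9 = 27.339 ≈ 27.3 days.

27.3 days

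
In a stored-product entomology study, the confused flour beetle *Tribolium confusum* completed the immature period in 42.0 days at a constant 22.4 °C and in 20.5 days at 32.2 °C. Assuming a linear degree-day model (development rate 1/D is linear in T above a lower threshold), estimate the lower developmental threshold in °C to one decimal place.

13.1 °C

Linear rate model ⇒ the product D·(T − T_b) is constant across temperatures.
42.0·(22.4 − T_b) = 20.5·(32.2 − T_b)
T_b = (42.0·22.4 − 20.5·32.2) / (42.0 − 20.5) = 280.70 / 21.5 = 13.056 °C ≈ 13.1 °C.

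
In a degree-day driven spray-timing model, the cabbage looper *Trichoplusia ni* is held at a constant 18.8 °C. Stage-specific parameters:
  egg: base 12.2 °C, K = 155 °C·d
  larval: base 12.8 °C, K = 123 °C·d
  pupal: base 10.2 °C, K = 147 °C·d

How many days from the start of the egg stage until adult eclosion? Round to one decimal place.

61.1 days

egg: 155 / (18.8 − 12.2) = 155 / 6.6 = 23.485 d.
larval: 123 / (18.8 − 12.8) = 123 / 6.0 = 20.500 d.
pupal: 147 / (18.8 − 10.2) = 147 / 8.6 = 17.093 d.
Sum = 61.078 ≈ 61.1 days.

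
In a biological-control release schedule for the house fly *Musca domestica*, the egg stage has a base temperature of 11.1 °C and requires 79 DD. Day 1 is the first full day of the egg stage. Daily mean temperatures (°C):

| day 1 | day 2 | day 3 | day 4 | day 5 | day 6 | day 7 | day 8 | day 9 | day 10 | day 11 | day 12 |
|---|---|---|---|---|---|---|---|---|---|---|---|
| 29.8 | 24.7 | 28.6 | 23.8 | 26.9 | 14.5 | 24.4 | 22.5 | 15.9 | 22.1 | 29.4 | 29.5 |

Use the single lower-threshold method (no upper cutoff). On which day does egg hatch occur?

day 6

Daily DD above 11.1 °C: 18.7, 13.6, 17.5, 12.7, 15.8, 3.4, 13.3, 11.4, 4.8, 11.0, 18.3, 18.4.
Cumulative: 18.7, 32.3, 49.8, 62.5, 78.3, 81.7, 95.0, 106.4, 111.2, 122.2, 140.5, 158.9.
The total first reaches 79 DD on day 6.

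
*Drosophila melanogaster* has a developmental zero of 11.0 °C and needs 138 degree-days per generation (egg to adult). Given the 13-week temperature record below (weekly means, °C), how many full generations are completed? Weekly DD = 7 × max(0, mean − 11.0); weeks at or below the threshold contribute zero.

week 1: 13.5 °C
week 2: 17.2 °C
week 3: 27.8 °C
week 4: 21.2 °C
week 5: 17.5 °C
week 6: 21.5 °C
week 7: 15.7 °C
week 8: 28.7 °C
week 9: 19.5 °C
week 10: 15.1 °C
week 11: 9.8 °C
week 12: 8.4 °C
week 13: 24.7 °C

Weekly DD (7 × max(0, T̄ − 11.0)): 17.5, 43.4, 117.6, 71.4, 45.5, 73.5, 32.9, 123.9, 59.5, 28.7, 0.0, 0.0, 95.9.
Season total = 709.8 DD.
Complete generations = ⌊709.8 / 138⌋ = 5.

5 generations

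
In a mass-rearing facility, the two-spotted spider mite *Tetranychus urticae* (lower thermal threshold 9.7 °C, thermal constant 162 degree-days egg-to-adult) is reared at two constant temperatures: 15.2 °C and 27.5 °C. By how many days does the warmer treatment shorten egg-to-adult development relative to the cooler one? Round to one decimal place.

At 15.2 °C: 162 / (15.2 − 9.7) = 162 / 5.5 = 29.455 d.
At 27.5 °C: 162 / (27.5 − 9.7) = 162 / 17.8 = 9.101 d.
Difference = |29.455 − 9.101| = 20.353 ≈ 20.4 days.

20.4 days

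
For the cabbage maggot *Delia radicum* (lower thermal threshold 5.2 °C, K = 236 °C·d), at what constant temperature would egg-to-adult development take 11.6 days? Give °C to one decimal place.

25.5 °C

Required daily accumulation = 236 / 11.6 = 20.345 DD/day.
T = T_base + 20.345 = 5.2 + 20.345 = 25.545 ≈ 25.5 °C.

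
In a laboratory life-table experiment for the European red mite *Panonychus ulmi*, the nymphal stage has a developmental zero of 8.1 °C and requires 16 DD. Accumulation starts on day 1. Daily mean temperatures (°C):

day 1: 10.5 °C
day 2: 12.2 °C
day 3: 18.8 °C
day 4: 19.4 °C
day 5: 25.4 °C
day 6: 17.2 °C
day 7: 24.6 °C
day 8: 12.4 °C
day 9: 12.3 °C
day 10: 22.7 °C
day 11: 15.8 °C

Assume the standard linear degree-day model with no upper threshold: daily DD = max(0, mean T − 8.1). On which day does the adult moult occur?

day 3

Daily DD above 8.1 °C: 2.4, 4.1, 10.7, 11.3, 17.3, 9.1, 16.5, 4.3, 4.2, 14.6, 7.7.
Cumulative: 2.4, 6.5, 17.2, 28.5, 45.8, 54.9, 71.4, 75.7, 79.9, 94.5, 102.2.
The total first reaches 16 DD on day 3.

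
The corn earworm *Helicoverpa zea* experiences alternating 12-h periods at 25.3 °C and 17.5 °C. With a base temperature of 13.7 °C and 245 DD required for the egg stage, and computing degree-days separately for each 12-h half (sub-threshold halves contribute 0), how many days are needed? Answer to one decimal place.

Day half: max(0, 25.3 − 13.7) × 0.5 = 11.6 × 0.5 = 5.80 DD.
Night half: max(0, 17.5 − 13.7) × 0.5 = 3.8 × 0.5 = 1.90 DD.
Per 24 h: 7.70 DD/day.
Duration = 245 / 7.70 = 31.818 ≈ 31.8 days.

31.8 days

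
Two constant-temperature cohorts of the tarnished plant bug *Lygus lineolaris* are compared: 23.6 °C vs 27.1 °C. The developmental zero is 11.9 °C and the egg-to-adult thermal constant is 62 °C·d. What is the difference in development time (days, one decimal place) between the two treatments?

At 23.6 °C: 62 / (23.6 − 11.9) = 62 / 11.7 = 5.299 d.
At 27.1 °C: 62 / (27.1 − 11.9) = 62 / 15.2 = 4.079 d.
Difference = |5.299 − 4.079| = 1.220 ≈ 1.2 days.

1.2 days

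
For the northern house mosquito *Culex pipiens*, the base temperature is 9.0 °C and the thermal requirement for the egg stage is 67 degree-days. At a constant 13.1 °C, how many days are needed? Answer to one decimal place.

Daily accumulation = 13.1 − 9.0 = 4.1 DD/day.
Duration = 67 / 4.1 = 16.341 ≈ 16.3 days.

16.3 days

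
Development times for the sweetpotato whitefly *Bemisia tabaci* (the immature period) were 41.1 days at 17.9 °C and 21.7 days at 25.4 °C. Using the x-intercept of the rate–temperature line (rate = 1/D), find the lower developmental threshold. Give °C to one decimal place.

9.5 °C

Linear rate model ⇒ the product D·(T − T_b) is constant across temperatures.
41.1·(17.9 − T_b) = 21.7·(25.4 − T_b)
T_b = (41.1·17.9 − 21.7·25.4) / (41.1 − 21.7) = 184.51 / 19.4 = 9.511 °C ≈ 9.5 °C.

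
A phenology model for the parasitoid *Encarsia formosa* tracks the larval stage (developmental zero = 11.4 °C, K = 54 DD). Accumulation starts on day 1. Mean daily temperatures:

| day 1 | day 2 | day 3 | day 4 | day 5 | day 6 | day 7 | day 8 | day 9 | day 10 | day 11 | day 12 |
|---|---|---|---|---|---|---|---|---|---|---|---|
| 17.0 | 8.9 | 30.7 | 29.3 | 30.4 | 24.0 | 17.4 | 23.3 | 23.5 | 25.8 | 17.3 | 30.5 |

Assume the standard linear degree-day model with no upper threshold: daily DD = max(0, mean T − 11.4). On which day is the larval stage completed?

day 5

Daily DD above 11.4 °C: 5.6, 0.0, 19.3, 17.9, 19.0, 12.6, 6.0, 11.9, 12.1, 14.4, 5.9, 19.1.
Cumulative: 5.6, 5.6, 24.9, 42.8, 61.8, 74.4, 80.4, 92.3, 104.4, 118.8, 124.7, 143.8.
The total first reaches 54 DD on day 5.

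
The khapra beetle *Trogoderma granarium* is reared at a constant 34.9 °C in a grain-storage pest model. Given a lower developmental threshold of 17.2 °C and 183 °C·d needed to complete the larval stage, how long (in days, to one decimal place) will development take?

10.3 days

Daily accumulation = 34.9 − 17.2 = 17.7 DD/day.
Duration = 183 / 17.7 = 10.339 ≈ 10.3 days.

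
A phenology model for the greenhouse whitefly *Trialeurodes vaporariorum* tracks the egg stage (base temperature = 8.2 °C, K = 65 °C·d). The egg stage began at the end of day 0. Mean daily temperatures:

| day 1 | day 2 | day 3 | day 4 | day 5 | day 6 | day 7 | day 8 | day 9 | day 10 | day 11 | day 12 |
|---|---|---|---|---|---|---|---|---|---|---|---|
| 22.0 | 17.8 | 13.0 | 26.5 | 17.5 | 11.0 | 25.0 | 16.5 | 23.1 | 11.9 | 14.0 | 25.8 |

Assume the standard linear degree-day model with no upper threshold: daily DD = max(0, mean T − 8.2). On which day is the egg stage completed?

Daily DD above 8.2 °C: 13.8, 9.6, 4.8, 18.3, 9.3, 2.8, 16.8, 8.3, 14.9, 3.7, 5.8, 17.6.
Cumulative: 13.8, 23.4, 28.2, 46.5, 55.8, 58.6, 75.4, 83.7, 98.6, 102.3, 108.1, 125.7.
The total first reaches 65 DD on day 7.

day 7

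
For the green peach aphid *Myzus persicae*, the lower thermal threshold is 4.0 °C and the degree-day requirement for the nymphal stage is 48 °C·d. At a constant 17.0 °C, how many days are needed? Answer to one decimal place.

3.7 days

Daily accumulation = 17.0 − 4.0 = 13.0 DD/day.
Duration = 48 / 13.0 = 3.692 ≈ 3.7 days.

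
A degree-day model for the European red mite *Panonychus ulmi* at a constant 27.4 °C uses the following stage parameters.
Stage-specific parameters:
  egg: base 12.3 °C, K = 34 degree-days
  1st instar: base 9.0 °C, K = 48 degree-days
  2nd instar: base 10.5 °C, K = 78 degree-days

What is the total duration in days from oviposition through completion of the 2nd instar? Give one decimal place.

egg: 34 / (27.4 − 12.3) = 34 / 15.1 = 2.252 d.
1st instar: 48 / (27.4 − 9.0) = 48 / 18.4 = 2.609 d.
2nd instar: 78 / (27.4 − 10.5) = 78 / 16.9 = 4.615 d.
Sum = 9.476 ≈ 9.5 days.

9.5 days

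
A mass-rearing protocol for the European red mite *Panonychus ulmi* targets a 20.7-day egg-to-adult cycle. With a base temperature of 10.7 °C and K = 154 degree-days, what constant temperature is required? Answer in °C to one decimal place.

18.1 °C

Required daily accumulation = 154 / 20.7 = 7.440 DD/day.
T = T_base + 7.440 = 10.7 + 7.440 = 18.140 ≈ 18.1 °C.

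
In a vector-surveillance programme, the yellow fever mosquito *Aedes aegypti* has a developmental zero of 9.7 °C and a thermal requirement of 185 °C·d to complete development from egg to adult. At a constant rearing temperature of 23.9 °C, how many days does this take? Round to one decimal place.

13.0 days

Daily accumulation = 23.9 − 9.7 = 14.2 DD/day.
Duration = 185 / 14.2 = 13.028 ≈ 13.0 days.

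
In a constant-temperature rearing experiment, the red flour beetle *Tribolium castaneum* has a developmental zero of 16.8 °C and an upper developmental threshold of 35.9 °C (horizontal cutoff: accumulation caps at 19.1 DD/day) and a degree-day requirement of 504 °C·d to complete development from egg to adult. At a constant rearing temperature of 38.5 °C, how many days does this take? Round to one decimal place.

26.4 days

Temperature 38.5 °C exceeds the upper threshold, so daily accumulation caps at 35.9 − 16.8 = 19.1 DD/day.
Duration = 504 / 19.1 = 26.387 ≈ 26.4 days.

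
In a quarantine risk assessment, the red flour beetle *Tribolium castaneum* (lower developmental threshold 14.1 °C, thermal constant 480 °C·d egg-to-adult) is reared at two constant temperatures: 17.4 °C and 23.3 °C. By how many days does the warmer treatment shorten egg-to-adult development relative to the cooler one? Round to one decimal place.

At 17.4 °C: 480 / (17.4 − 14.1) = 480 / 3.3 = 145.455 d.
At 23.3 °C: 480 / (23.3 − 14.1) = 480 / 9.2 = 52.174 d.
Difference = |145.455 − 52.174| = 93.281 ≈ 93.3 days.

93.3 days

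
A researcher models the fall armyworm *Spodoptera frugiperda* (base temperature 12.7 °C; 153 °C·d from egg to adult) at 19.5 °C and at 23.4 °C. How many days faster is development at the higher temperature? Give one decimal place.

At 19.5 °C: 153 / (19.5 − 12.7) = 153 / 6.8 = 22.500 d.
At 23.4 °C: 153 / (23.4 − 12.7) = 153 / 10.7 = 14.299 d.
Difference = |22.500 − 14.299| = 8.201 ≈ 8.2 days.

8.2 days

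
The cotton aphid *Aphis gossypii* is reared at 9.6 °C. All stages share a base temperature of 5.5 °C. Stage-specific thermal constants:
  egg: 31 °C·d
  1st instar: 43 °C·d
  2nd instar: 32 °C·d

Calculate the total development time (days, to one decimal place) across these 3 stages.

25.9 days

Daily accumulation at 9.6 °C = 9.6 − 5.5 = 4.1 DD/day.
Total K = 31 + 43 + 32 = 106 DD.
Total duration = 106 / 4.1 = 25.854 ≈ 25.9 days.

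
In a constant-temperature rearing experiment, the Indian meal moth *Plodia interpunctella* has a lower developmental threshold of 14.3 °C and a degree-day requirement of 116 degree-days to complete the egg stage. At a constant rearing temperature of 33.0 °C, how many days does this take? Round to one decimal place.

Daily accumulation = 33.0 − 14.3 = 18.7 DD/day.
Duration = 116 / 18.7 = 6.203 ≈ 6.2 days.

6.2 days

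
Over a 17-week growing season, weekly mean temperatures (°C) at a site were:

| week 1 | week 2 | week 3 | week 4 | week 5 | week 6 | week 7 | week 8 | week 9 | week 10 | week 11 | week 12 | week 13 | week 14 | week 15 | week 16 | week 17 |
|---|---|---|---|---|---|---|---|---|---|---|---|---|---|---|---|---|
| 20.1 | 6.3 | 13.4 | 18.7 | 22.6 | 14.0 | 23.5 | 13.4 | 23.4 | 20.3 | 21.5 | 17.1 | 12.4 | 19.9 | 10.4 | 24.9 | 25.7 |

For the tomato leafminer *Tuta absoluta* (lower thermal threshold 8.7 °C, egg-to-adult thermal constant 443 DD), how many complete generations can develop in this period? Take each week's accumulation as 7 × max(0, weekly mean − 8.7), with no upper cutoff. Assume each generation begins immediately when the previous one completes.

2 generations

Weekly DD (7 × max(0, T̄ − 8.7)): 79.8, 0.0, 32.9, 70.0, 97.3, 37.1, 103.6, 32.9, 102.9, 81.2, 89.6, 58.8, 25.9, 78.4, 11.9, 113.4, 119.0.
Season total = 1134.7 DD.
Complete generations = ⌊1134.7 / 443⌋ = 2.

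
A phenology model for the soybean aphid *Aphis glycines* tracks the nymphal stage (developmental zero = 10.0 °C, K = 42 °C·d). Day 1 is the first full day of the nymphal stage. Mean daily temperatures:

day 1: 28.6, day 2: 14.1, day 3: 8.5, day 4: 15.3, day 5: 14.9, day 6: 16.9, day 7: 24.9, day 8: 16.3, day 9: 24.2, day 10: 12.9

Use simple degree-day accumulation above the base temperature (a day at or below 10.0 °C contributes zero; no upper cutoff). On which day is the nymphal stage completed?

Daily DD above 10.0 °C: 18.6, 4.1, 0.0, 5.3, 4.9, 6.9, 14.9, 6.3, 14.2, 2.9.
Cumulative: 18.6, 22.7, 22.7, 28.0, 32.9, 39.8, 54.7, 61.0, 75.2, 78.1.
The total first reaches 42 DD on day 7.

day 7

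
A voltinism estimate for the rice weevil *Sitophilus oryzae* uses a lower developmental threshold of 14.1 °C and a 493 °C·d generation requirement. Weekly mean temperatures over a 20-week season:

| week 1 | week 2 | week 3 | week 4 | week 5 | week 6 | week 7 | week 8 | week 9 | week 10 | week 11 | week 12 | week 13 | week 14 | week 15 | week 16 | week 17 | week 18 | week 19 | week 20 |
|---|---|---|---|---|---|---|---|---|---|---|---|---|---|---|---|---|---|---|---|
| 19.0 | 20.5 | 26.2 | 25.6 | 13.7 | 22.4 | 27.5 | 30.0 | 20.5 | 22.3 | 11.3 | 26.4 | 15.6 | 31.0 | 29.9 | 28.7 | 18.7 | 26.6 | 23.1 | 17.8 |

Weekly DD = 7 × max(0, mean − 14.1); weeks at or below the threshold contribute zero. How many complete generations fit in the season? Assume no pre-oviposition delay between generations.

2 generations

Weekly DD (7 × max(0, T̄ − 14.1)): 34.3, 44.8, 84.7, 80.5, 0.0, 58.1, 93.8, 111.3, 44.8, 57.4, 0.0, 86.1, 10.5, 118.3, 110.6, 102.2, 32.2, 87.5, 63.0, 25.9.
Season total = 1246.0 DD.
Complete generations = ⌊1246.0 / 493⌋ = 2.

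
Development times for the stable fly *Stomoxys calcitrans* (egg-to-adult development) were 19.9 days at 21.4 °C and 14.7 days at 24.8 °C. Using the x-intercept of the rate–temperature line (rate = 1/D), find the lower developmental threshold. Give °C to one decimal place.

Under the model K = D·(T − T_b), so D₁·(T₁ − T_b) = D₂·(T₂ − T_b).
19.9·(21.4 − T_b) = 14.7·(24.8 − T_b)
T_b = (19.9·21.4 − 14.7·24.8) / (19.9 − 14.7) = 61.30 / 5.2 = 11.788 °C ≈ 11.8 °C.

11.8 °C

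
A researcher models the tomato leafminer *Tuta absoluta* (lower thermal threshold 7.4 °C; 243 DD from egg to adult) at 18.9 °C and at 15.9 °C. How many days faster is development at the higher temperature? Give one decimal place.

7.5 days

At 18.9 °C: 243 / (18.9 − 7.4) = 243 / 11.5 = 21.130 d.
At 15.9 °C: 243 / (15.9 − 7.4) = 243 / 8.5 = 28.588 d.
Difference = |21.130 − 28.588| = 7.458 ≈ 7.5 days.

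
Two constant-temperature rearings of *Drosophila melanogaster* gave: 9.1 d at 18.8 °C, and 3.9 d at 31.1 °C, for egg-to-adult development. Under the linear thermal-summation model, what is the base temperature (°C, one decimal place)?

Equal thermal constants: D₁(T₁ − T_b) = D₂(T₂ − T_b).
9.1·(18.8 − T_b) = 3.9·(31.1 − T_b)
T_b = (9.1·18.8 − 3.9·31.1) / (9.1 − 3.9) = 49.79 / 5.2 = 9.575 °C ≈ 9.6 °C.

9.6 °C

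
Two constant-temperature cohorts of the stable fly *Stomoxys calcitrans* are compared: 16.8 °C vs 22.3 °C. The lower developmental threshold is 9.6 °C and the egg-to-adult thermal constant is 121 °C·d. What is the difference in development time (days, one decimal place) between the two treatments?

7.3 days

At 16.8 °C: 121 / (16.8 − 9.6) = 121 / 7.2 = 16.806 d.
At 22.3 °C: 121 / (22.3 − 9.6) = 121 / 12.7 = 9.528 d.
Difference = |16.806 − 9.528| = 7.278 ≈ 7.3 days.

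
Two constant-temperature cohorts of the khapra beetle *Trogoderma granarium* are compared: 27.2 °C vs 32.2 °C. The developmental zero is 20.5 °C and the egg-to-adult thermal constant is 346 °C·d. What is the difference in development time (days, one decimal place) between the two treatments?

At 27.2 °C: 346 / (27.2 − 20.5) = 346 / 6.7 = 51.642 d.
At 32.2 °C: 346 / (32.2 − 20.5) = 346 / 11.7 = 29.573 d.
Difference = |51.642 − 29.573| = 22.069 ≈ 22.1 days.

22.1 days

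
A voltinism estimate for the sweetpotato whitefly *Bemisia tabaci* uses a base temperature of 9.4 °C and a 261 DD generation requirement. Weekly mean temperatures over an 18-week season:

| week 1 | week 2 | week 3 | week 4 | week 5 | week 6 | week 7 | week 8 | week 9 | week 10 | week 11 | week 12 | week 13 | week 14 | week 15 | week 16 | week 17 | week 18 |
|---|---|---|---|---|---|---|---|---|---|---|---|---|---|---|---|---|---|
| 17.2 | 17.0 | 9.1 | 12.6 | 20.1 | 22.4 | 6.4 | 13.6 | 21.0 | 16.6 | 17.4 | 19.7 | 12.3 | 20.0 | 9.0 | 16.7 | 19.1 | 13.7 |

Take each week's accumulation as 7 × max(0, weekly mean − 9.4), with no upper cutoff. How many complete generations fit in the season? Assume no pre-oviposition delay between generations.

3 generations

Weekly DD (7 × max(0, T̄ − 9.4)): 54.6, 53.2, 0.0, 22.4, 74.9, 91.0, 0.0, 29.4, 81.2, 50.4, 56.0, 72.1, 20.3, 74.2, 0.0, 51.1, 67.9, 30.1.
Season total = 828.8 DD.
Complete generations = ⌊828.8 / 261⌋ = 3.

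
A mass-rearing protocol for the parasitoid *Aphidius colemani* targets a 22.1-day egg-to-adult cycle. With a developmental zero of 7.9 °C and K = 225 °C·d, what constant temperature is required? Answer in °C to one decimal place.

18.1 °C

Required daily accumulation = 225 / 22.1 = 10.181 DD/day.
T = T_base + 10.181 = 7.9 + 10.181 = 18.081 ≈ 18.1 °C.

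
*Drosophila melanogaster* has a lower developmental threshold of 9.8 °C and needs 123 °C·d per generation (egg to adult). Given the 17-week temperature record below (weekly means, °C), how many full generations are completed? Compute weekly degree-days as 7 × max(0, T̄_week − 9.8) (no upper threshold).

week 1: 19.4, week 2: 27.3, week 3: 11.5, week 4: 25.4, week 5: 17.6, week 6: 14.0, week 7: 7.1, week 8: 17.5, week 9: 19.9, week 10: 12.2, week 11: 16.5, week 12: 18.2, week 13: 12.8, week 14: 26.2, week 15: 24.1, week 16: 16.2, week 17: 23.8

Weekly DD (7 × max(0, T̄ − 9.8)): 67.2, 122.5, 11.9, 109.2, 54.6, 29.4, 0.0, 53.9, 70.7, 16.8, 46.9, 58.8, 21.0, 114.8, 100.1, 44.8, 98.0.
Season total = 1020.6 DD.
Complete generations = ⌊1020.6 / 123⌋ = 8.

8 generations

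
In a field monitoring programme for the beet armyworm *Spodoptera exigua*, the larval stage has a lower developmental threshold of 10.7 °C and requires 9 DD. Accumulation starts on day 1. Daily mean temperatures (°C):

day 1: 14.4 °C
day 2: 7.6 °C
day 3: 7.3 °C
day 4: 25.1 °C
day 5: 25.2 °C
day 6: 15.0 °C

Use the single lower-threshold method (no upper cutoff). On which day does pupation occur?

Daily DD above 10.7 °C: 3.7, 0.0, 0.0, 14.4, 14.5, 4.3.
Cumulative: 3.7, 3.7, 3.7, 18.1, 32.6, 36.9.
The total first reaches 9 DD on day 4.

day 4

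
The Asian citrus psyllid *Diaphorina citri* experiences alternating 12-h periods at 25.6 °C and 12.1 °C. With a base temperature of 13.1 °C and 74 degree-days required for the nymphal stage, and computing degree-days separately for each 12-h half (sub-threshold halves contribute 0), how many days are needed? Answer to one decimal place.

11.8 days

Day half: max(0, 25.6 − 13.1) × 0.5 = 12.5 × 0.5 = 6.25 DD.
Night half: max(0, 12.1 − 13.1) × 0.5 = 0.0 × 0.5 = 0.00 DD.
Per 24 h: 6.25 DD/day.
Duration = 74 / 6.25 = 11.840 ≈ 11.8 days.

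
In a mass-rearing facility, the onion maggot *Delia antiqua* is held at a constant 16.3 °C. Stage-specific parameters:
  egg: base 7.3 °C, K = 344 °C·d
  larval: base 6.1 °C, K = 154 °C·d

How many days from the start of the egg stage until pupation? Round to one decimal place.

53.3 days

egg: 344 / (16.3 − 7.3) = 344 / 9.0 = 38.222 d.
larval: 154 / (16.3 − 6.1) = 154 / 10.2 = 15.098 d.
Sum = 53.320 ≈ 53.3 days.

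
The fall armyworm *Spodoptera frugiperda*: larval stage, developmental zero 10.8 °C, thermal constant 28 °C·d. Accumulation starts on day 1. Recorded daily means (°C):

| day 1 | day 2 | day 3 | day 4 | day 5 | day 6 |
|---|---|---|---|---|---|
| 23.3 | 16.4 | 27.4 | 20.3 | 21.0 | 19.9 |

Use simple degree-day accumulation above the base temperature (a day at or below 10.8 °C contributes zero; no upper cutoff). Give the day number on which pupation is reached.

day 3

Daily DD above 10.8 °C: 12.5, 5.6, 16.6, 9.5, 10.2, 9.1.
Cumulative: 12.5, 18.1, 34.7, 44.2, 54.4, 63.5.
The total first reaches 28 DD on day 3.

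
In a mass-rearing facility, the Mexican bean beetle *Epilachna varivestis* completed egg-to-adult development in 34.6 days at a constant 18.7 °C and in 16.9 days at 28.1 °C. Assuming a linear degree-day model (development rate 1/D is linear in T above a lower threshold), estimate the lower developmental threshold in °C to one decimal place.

9.7 °C

Linear rate model ⇒ the product D·(T − T_b) is constant across temperatures.
34.6·(18.7 − T_b) = 16.9·(28.1 − T_b)
T_b = (34.6·18.7 − 16.9·28.1) / (34.6 − 16.9) = 172.13 / 17.7 = 9.725 °C ≈ 9.7 °C.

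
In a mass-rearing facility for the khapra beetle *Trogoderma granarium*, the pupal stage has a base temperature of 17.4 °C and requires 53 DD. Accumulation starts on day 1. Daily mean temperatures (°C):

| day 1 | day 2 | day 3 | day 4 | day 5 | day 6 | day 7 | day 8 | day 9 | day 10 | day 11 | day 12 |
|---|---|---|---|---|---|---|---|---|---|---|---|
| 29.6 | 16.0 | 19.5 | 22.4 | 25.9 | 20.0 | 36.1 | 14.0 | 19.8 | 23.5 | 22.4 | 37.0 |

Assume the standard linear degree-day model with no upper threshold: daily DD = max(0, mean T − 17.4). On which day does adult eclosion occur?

Daily DD above 17.4 °C: 12.2, 0.0, 2.1, 5.0, 8.5, 2.6, 18.7, 0.0, 2.4, 6.1, 5.0, 19.6.
Cumulative: 12.2, 12.2, 14.3, 19.3, 27.8, 30.4, 49.1, 49.1, 51.5, 57.6, 62.6, 82.2.
The total first reaches 53 DD on day 10.

day 10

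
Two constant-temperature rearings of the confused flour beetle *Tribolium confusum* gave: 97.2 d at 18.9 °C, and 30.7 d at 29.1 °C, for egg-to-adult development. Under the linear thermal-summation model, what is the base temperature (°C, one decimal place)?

Under the model K = D·(T − T_b), so D₁·(T₁ − T_b) = D₂·(T₂ − T_b).
97.2·(18.9 − T_b) = 30.7·(29.1 − T_b)
T_b = (97.2·18.9 − 30.7·29.1) / (97.2 − 30.7) = 943.71 / 66.5 = 14.191 °C ≈ 14.2 °C.

14.2 °C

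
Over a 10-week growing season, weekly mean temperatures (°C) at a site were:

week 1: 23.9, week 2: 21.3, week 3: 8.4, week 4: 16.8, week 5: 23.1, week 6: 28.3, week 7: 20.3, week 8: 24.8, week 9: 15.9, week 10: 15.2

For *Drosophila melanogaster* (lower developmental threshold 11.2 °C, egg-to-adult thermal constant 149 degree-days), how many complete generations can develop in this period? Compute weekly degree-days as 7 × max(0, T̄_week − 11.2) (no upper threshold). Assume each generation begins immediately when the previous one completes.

4 generations

Weekly DD (7 × max(0, T̄ − 11.2)): 88.9, 70.7, 0.0, 39.2, 83.3, 119.7, 63.7, 95.2, 32.9, 28.0.
Season total = 621.6 DD.
Complete generations = ⌊621.6 / 149⌋ = 4.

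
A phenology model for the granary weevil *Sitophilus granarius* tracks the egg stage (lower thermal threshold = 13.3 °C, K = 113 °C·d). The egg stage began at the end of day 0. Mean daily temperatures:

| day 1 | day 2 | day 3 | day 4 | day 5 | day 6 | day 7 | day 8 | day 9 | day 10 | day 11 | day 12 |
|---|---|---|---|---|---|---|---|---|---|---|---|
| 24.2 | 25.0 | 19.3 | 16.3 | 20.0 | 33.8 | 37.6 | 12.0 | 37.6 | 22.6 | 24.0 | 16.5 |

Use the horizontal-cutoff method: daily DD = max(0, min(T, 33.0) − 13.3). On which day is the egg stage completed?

Daily DD above 13.3 °C (capped at 19.7): 10.9, 11.7, 6.0, 3.0, 6.7, 19.7, 19.7, 0.0, 19.7, 9.3, 10.7, 3.2.
Cumulative: 10.9, 22.6, 28.6, 31.6, 38.3, 58.0, 77.7, 77.7, 97.4, 106.7, 117.4, 120.6.
The total first reaches 113 DD on day 11.

day 11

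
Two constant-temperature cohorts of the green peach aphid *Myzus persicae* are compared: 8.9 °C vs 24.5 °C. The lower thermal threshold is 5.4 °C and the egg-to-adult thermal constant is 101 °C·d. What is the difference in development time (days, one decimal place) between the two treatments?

23.6 days

At 8.9 °C: 101 / (8.9 − 5.4) = 101 / 3.5 = 28.857 d.
At 24.5 °C: 101 / (24.5 − 5.4) = 101 / 19.1 = 5.288 d.
Difference = |28.857 − 5.288| = 23.569 ≈ 23.6 days.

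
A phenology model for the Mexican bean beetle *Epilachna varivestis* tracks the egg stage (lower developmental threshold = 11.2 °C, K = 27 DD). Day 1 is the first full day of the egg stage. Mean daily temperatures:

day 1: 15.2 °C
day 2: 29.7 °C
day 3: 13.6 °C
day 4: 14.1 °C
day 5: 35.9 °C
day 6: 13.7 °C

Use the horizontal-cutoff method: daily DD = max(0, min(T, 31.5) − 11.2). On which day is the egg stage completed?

Daily DD above 11.2 °C (capped at 20.3): 4.0, 18.5, 2.4, 2.9, 20.3, 2.5.
Cumulative: 4.0, 22.5, 24.9, 27.8, 48.1, 50.6.
The total first reaches 27 DD on day 4.

day 4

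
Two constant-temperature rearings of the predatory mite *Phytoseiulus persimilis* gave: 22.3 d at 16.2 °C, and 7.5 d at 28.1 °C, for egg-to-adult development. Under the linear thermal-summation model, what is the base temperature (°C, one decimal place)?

Under the model K = D·(T − T_b), so D₁·(T₁ − T_b) = D₂·(T₂ − T_b).
22.3·(16.2 − T_b) = 7.5·(28.1 − T_b)
T_b = (22.3·16.2 − 7.5·28.1) / (22.3 − 7.5) = 150.51 / 14.8 = 10.170 °C ≈ 10.2 °C.

10.2 °C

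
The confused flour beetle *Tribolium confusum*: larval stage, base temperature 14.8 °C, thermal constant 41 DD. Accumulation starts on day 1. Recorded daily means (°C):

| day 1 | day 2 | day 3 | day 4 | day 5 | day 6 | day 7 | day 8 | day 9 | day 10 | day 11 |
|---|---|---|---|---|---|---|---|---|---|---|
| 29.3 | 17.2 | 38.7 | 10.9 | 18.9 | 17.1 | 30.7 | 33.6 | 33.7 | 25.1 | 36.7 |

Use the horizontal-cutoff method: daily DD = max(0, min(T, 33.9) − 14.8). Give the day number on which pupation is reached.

Daily DD above 14.8 °C (capped at 19.1): 14.5, 2.4, 19.1, 0.0, 4.1, 2.3, 15.9, 18.8, 18.9, 10.3, 19.1.
Cumulative: 14.5, 16.9, 36.0, 36.0, 40.1, 42.4, 58.3, 77.1, 96.0, 106.3, 125.4.
The total first reaches 41 DD on day 6.

day 6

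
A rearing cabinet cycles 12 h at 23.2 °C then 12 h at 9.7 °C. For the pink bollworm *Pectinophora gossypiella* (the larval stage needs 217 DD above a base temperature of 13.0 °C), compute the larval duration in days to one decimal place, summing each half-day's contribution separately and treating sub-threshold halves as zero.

42.5 days

Day half: max(0, 23.2 − 13.0) × 0.5 = 10.2 × 0.5 = 5.10 DD.
Night half: max(0, 9.7 − 13.0) × 0.5 = 0.0 × 0.5 = 0.00 DD.
Per 24 h: 5.10 DD/day.
Duration = 217 / 5.10 = 42.549 ≈ 42.5 days.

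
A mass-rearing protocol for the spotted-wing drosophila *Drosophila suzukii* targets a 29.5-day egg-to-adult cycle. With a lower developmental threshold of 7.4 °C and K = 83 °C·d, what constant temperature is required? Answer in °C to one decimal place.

Required daily accumulation = 83 / 29.5 = 2.814 DD/day.
T = T_base + 2.814 = 7.4 + 2.814 = 10.214 ≈ 10.2 °C.

10.2 °C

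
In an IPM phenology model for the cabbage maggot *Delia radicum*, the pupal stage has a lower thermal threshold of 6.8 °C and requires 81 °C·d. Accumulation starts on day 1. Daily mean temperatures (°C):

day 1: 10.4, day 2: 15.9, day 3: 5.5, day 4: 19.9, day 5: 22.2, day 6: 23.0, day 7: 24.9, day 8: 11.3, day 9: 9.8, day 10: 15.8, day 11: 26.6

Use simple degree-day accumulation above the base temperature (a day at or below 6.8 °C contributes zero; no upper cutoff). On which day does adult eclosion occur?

Daily DD above 6.8 °C: 3.6, 9.1, 0.0, 13.1, 15.4, 16.2, 18.1, 4.5, 3.0, 9.0, 19.8.
Cumulative: 3.6, 12.7, 12.7, 25.8, 41.2, 57.4, 75.5, 80.0, 83.0, 92.0, 111.8.
The total first reaches 81 DD on day 9.

day 9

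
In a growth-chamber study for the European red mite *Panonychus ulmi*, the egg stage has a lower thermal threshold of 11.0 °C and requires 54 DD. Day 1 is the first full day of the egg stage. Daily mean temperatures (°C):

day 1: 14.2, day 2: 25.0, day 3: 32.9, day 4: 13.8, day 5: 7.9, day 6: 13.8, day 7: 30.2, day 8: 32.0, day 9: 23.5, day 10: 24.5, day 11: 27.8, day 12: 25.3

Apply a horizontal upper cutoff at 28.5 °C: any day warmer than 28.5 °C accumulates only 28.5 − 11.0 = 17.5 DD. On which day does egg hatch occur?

day 7

Daily DD above 11.0 °C (capped at 17.5): 3.2, 14.0, 17.5, 2.8, 0.0, 2.8, 17.5, 17.5, 12.5, 13.5, 16.8, 14.3.
Cumulative: 3.2, 17.2, 34.7, 37.5, 37.5, 40.3, 57.8, 75.3, 87.8, 101.3, 118.1, 132.4.
The total first reaches 54 DD on day 7.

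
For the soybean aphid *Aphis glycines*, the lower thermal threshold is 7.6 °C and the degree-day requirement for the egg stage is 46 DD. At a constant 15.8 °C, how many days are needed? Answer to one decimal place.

5.6 days

Daily accumulation = 15.8 − 7.6 = 8.2 DD/day.
Duration = 46 / 8.2 = 5.610 ≈ 5.6 days.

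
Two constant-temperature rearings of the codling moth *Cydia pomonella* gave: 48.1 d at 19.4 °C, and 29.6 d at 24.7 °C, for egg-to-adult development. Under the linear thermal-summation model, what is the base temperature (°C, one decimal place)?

10.9 °C

Under the model K = D·(T − T_b), so D₁·(T₁ − T_b) = D₂·(T₂ − T_b).
48.1·(19.4 − T_b) = 29.6·(24.7 − T_b)
T_b = (48.1·19.4 − 29.6·24.7) / (48.1 − 29.6) = 202.02 / 18.5 = 10.920 °C ≈ 10.9 °C.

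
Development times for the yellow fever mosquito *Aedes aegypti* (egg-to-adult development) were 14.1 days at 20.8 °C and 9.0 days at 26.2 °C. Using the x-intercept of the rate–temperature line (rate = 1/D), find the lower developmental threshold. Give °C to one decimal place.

11.3 °C

Under the model K = D·(T − T_b), so D₁·(T₁ − T_b) = D₂·(T₂ − T_b).
14.1·(20.8 − T_b) = 9.0·(26.2 − T_b)
T_b = (14.1·20.8 − 9.0·26.2) / (14.1 − 9.0) = 57.48 / 5.1 = 11.271 °C ≈ 11.3 °C.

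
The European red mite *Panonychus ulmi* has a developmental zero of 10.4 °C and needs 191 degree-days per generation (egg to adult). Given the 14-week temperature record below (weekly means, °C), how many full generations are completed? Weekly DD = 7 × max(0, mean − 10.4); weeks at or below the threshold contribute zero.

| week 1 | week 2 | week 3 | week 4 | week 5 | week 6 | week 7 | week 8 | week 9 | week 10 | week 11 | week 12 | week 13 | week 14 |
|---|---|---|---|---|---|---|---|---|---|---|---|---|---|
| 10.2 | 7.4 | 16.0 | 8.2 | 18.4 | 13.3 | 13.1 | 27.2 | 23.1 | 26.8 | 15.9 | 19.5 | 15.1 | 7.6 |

3 generations

Weekly DD (7 × max(0, T̄ − 10.4)): 0.0, 0.0, 39.2, 0.0, 56.0, 20.3, 18.9, 117.6, 88.9, 114.8, 38.5, 63.7, 32.9, 0.0.
Season total = 590.8 DD.
Complete generations = ⌊590.8 / 191⌋ = 3.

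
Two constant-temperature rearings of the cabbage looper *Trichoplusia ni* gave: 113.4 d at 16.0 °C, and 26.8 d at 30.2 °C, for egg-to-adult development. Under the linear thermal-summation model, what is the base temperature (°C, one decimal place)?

11.6 °C

Equal thermal constants: D₁(T₁ − T_b) = D₂(T₂ − T_b).
113.4·(16.0 − T_b) = 26.8·(30.2 − T_b)
T_b = (113.4·16.0 − 26.8·30.2) / (113.4 − 26.8) = 1005.04 / 86.6 = 11.606 °C ≈ 11.6 °C.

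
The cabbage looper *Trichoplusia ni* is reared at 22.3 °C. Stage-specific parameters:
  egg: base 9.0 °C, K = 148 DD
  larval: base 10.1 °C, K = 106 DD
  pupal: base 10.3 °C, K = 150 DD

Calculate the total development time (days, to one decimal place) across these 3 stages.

32.3 days

egg: 148 / (22.3 − 9.0) = 148 / 13.3 = 11.128 d.
larval: 106 / (22.3 − 10.1) = 106 / 12.2 = 8.689 d.
pupal: 150 / (22.3 − 10.3) = 150 / 12.0 = 12.500 d.
Sum = 32.316 ≈ 32.3 days.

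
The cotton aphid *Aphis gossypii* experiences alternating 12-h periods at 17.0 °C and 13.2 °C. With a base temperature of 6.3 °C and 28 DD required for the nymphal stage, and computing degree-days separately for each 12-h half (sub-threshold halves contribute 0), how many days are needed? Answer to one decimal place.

3.2 days

Day half: max(0, 17.0 − 6.3) × 0.5 = 10.7 × 0.5 = 5.35 DD.
Night half: max(0, 13.2 − 6.3) × 0.5 = 6.9 × 0.5 = 3.45 DD.
Per 24 h: 8.80 DD/day.
Duration = 28 / 8.80 = 3.182 ≈ 3.2 days.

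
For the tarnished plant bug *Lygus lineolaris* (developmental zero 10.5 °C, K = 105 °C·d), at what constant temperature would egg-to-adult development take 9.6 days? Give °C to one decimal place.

21.4 °C

Required daily accumulation = 105 / 9.6 = 10.938 DD/day.
T = T_base + 10.938 = 10.5 + 10.938 = 21.438 ≈ 21.4 °C.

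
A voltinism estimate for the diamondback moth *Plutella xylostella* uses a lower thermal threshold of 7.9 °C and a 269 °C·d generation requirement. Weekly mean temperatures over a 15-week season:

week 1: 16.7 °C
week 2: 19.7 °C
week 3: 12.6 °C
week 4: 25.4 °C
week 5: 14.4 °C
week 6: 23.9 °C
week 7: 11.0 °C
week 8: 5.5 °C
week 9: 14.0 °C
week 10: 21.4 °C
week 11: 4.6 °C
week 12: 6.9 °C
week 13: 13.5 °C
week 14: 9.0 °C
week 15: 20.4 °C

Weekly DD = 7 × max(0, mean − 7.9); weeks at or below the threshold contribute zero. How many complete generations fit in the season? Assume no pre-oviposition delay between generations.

Weekly DD (7 × max(0, T̄ − 7.9)): 61.6, 82.6, 32.9, 122.5, 45.5, 112.0, 21.7, 0.0, 42.7, 94.5, 0.0, 0.0, 39.2, 7.7, 87.5.
Season total = 750.4 DD.
Complete generations = ⌊750.4 / 269⌋ = 2.

2 generations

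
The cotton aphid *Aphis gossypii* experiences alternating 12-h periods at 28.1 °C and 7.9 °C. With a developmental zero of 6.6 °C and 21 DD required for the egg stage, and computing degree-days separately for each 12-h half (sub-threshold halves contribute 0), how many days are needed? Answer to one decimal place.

Day half: max(0, 28.1 − 6.6) × 0.5 = 21.5 × 0.5 = 10.75 DD.
Night half: max(0, 7.9 − 6.6) × 0.5 = 1.3 × 0.5 = 0.65 DD.
Per 24 h: 11.40 DD/day.
Duration = 21 / 11.40 = 1.842 ≈ 1.8 days.

1.8 days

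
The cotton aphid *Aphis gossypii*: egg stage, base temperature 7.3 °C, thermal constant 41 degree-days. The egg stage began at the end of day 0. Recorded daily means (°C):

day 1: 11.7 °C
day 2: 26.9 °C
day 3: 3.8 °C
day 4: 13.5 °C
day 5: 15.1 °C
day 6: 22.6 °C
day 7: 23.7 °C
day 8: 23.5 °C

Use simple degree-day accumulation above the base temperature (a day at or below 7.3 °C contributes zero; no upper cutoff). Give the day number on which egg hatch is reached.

day 6

Daily DD above 7.3 °C: 4.4, 19.6, 0.0, 6.2, 7.8, 15.3, 16.4, 16.2.
Cumulative: 4.4, 24.0, 24.0, 30.2, 38.0, 53.3, 69.7, 85.9.
The total first reaches 41 DD on day 6.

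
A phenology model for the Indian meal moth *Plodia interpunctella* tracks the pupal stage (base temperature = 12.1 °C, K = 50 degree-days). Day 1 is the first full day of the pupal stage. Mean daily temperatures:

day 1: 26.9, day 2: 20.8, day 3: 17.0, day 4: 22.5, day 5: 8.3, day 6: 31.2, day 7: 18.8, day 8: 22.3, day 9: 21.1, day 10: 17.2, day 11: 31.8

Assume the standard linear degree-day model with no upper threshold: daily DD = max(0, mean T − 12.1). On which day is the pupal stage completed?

Daily DD above 12.1 °C: 14.8, 8.7, 4.9, 10.4, 0.0, 19.1, 6.7, 10.2, 9.0, 5.1, 19.7.
Cumulative: 14.8, 23.5, 28.4, 38.8, 38.8, 57.9, 64.6, 74.8, 83.8, 88.9, 108.6.
The total first reaches 50 DD on day 6.

day 6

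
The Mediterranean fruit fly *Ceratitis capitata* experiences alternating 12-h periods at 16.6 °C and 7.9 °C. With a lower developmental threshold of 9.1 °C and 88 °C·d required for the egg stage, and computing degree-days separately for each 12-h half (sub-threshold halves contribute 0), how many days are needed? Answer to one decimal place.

23.5 days

Day half: max(0, 16.6 − 9.1) × 0.5 = 7.5 × 0.5 = 3.75 DD.
Night half: max(0, 7.9 − 9.1) × 0.5 = 0.0 × 0.5 = 0.00 DD.
Per 24 h: 3.75 DD/day.
Duration = 88 / 3.75 = 23.467 ≈ 23.5 days.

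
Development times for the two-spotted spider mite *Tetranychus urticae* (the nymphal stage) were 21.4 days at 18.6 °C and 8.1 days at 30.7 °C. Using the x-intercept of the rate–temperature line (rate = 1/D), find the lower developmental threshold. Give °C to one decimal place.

Linear rate model ⇒ the product D·(T − T_b) is constant across temperatures.
21.4·(18.6 − T_b) = 8.1·(30.7 − T_b)
T_b = (21.4·18.6 − 8.1·30.7) / (21.4 − 8.1) = 149.37 / 13.3 = 11.231 °C ≈ 11.2 °C.

11.2 °C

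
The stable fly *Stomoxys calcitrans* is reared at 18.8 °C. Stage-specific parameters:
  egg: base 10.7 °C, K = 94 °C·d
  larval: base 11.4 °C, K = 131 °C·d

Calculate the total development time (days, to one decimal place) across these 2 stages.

egg: 94 / (18.8 − 10.7) = 94 / 8.1 = 11.605 d.
larval: 131 / (18.8 − 11.4) = 131 / 7.4 = 17.703 d.
Sum = 29.308 ≈ 29.3 days.

29.3 days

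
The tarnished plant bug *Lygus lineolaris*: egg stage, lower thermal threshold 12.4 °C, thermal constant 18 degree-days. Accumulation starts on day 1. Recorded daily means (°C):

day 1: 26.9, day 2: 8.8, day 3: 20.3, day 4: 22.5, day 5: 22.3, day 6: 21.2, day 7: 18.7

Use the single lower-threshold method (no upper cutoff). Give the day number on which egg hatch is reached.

Daily DD above 12.4 °C: 14.5, 0.0, 7.9, 10.1, 9.9, 8.8, 6.3.
Cumulative: 14.5, 14.5, 22.4, 32.5, 42.4, 51.2, 57.5.
The total first reaches 18 DD on day 3.

day 3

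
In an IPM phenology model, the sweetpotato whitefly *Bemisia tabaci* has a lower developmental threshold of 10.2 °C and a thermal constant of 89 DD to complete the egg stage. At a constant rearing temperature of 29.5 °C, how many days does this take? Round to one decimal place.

4.6 days

Daily accumulation = 29.5 − 10.2 = 19.3 DD/day.
Duration = 89 / 19.3 = 4.611 ≈ 4.6 days.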